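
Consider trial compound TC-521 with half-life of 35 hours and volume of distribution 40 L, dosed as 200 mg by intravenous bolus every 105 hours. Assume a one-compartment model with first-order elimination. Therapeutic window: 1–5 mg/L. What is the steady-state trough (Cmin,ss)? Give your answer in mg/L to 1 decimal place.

0.7 mg/L

The dosing interval is 3 half-lives, so f = 2^(−3) = 0.125.
Accumulation ratio R = 1/(1 − f) = 1/0.875 = 8/7.
Single-dose peak C₀ = D/Vd = 200/40 = 5 mg/L.
Steady-state peak Cmax,ss = C₀·R = 5 × 8/7 ≈ 5.714 mg/L.
Steady-state trough Cmin,ss = Cmax,ss·f ≈ 5.714 × 0.125 ≈ 0.714 mg/L.
Trough 0.7 mg/L vs MEC 1 mg/L: subtherapeutic.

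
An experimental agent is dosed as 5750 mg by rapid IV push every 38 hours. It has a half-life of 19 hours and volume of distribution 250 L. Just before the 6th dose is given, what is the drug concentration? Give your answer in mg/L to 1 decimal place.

f = (1/2)^(τ/t½) = (1/2)^(38/19) ≈ 0.2500.
C₀ = D/Vd = 5750/250 ≈ 23.000 mg/L.
Before the 6th dose, 5 doses have been given. Superposition: Cmin = C₀·(f + f² + … + f^5).
≈ 23.000 × (0.2500 + 0.0625 + 0.0156 + 0.0039 + 0.0010) ≈ 23.000 × 0.3330 ≈ 7.659 mg/L.

7.7 mg/L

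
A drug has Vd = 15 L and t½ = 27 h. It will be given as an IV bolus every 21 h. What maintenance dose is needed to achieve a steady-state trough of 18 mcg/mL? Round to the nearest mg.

τ/t½ = 21/27 ≈ 0.77778, so f = (1/2)^(21/27) ≈ 0.583265.
Cmin,ss = (D/Vd)·f/(1−f), so D = Cmin,ss·Vd·(1−f)/f.
D = 18 × 15 × (1−f)/f ≈ 18 × 15 × 0.71449 ≈ 192.91 mg.

193 mg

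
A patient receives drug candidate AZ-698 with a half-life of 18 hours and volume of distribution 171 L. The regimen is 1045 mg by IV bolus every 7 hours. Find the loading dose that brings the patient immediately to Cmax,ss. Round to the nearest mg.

f = (1/2)^(7/18) ≈ 0.763718; accumulation ratio R = 1/(1−f) ≈ 4.23223.
Loading dose to hit Cmax,ss on first dose: D_load = D_maint·R ≈ 1045 × 4.23223 ≈ 4422.68 mg.

4423 mg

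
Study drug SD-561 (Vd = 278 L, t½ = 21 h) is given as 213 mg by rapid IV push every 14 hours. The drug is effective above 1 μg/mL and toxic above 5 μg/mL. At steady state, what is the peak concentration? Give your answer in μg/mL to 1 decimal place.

2.1 μg/mL

τ/t½ = 14/21 ≈ 0.66667, so fraction remaining f = (1/2)^(14/21) ≈ 0.6300.
Accumulation ratio R = 1/(1 − f) ≈ 1/0.3700 ≈ 2.7027.
Single-dose peak C₀ = D/Vd = 213/278 ≈ 0.766 μg/mL.
Cmax,ss = C₀/(1 − f) ≈ 0.766/0.3700 ≈ 2.070 μg/mL.
Peak 2.1 μg/mL vs MTC 5 μg/mL: below toxic threshold.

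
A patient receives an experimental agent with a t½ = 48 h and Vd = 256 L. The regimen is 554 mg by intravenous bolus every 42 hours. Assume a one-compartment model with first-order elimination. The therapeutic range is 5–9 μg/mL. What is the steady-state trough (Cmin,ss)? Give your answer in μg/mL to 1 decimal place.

2.6 μg/mL

Over one 42-h interval, 42/48 ≈ 0.875 half-lives elapse, leaving f ≈ 0.5453 of each dose.
Each bolus raises the concentration by D/Vd = 554/256 ≈ 2.164 μg/mL.
Steady-state trough Cmin,ss = C₀·f/(1−f) ≈ 2.164 × 0.5453/0.4547 ≈ 2.595 μg/mL.
Trough 2.6 μg/mL vs MEC 5 μg/mL: subtherapeutic.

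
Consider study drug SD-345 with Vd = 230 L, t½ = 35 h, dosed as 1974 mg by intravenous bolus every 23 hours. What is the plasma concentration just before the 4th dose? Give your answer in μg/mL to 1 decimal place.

11.1 μg/mL

f = (1/2)^(τ/t½) = (1/2)^(23/35) ≈ 0.6341.
C₀ = D/Vd = 1974/230 ≈ 8.583 μg/mL.
Before the 4th dose, 3 doses have been given. Superposition: Cmin = C₀·(f + f² + … + f^3).
≈ 8.583 × (0.6341 + 0.4021 + 0.2550) ≈ 8.583 × 1.2912 ≈ 11.082 μg/mL.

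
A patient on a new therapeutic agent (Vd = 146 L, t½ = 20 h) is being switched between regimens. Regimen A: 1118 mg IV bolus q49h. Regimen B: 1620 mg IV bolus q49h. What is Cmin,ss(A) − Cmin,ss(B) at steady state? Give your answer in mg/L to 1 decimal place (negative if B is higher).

-0.8 mg/L

Regimen A: f = (1/2)^(49/20) ≈ 0.1830; Cmin,ss = (1118/146)·f/(1−f) ≈ 1.715 mg/L.
Regimen B: f = (1/2)^(49/20) ≈ 0.1830; Cmin,ss = (1620/146)·f/(1−f) ≈ 2.485 mg/L.
Difference ≈ 1.715 − 2.485 ≈ -0.770 mg/L.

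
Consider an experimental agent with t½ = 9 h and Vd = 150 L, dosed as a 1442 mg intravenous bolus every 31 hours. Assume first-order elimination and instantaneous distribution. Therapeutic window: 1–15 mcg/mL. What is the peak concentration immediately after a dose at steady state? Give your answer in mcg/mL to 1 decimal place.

10.6 mcg/mL

k = ln2/t½ = ln2/9 ≈ 0.077016 h⁻¹; fraction remaining f = e^(−kτ) = e^(−0.077016×31) ≈ 0.0919.
At steady state, accumulation factor R = 1/(1 − e^(−kτ)) ≈ 1.1012.
Single-dose peak C₀ = D/Vd = 1442/150 ≈ 9.613 mcg/mL.
Steady-state peak Cmax,ss = C₀·R ≈ 9.613 × 1.1012 ≈ 10.586 mcg/mL.
Peak 10.6 mcg/mL vs MTC 15 mcg/mL: below toxic threshold.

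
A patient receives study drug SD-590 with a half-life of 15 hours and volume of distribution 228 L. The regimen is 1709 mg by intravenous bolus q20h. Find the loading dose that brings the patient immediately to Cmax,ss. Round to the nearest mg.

2833 mg

f = (1/2)^(20/15) ≈ 0.396850; accumulation ratio R = 1/(1−f) ≈ 1.65796.
Loading dose to hit Cmax,ss on first dose: D_load = D_maint·R ≈ 1709 × 1.65796 ≈ 2833.45 mg.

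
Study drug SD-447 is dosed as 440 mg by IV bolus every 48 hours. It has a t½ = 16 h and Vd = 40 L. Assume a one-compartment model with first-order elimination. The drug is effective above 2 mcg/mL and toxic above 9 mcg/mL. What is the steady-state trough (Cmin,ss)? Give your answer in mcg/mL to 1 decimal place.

1.6 mcg/mL

The dosing interval is 3 half-lives, so f = 2^(−3) = 0.125.
Accumulation ratio R = 1/(1 − f) = 1/0.875 = 8/7.
Single-dose peak C₀ = D/Vd = 440/40 = 11 mcg/mL.
Steady-state peak Cmax,ss = C₀·R = 11 × 8/7 ≈ 12.571 mcg/mL.
Steady-state trough Cmin,ss = Cmax,ss·f ≈ 12.571 × 0.125 ≈ 1.571 mcg/mL.
Trough 1.6 mcg/mL vs MEC 2 mcg/mL: subtherapeutic.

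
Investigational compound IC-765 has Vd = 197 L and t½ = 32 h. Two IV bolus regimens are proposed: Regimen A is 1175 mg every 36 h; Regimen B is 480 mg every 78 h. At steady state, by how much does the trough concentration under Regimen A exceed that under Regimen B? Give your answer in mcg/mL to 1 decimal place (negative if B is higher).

Regimen A: f = (1/2)^(36/32) ≈ 0.4585; Cmin,ss = (1175/197)·f/(1−f) ≈ 5.050 mcg/mL.
Regimen B: f = (1/2)^(78/32) ≈ 0.1846; Cmin,ss = (480/197)·f/(1−f) ≈ 0.552 mcg/mL.
Difference ≈ 5.050 − 0.552 ≈ 4.498 mcg/mL.

4.5 mcg/mL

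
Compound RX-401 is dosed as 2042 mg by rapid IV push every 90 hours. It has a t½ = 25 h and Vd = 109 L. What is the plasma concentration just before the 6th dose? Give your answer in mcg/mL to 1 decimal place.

1.7 mcg/mL

f = (1/2)^(τ/t½) = (1/2)^(90/25) ≈ 0.0825.
C₀ = D/Vd = 2042/109 ≈ 18.734 mcg/mL.
Before the 6th dose, 5 doses have been given. Superposition: Cmin = C₀·(f + f² + … + f^5).
≈ 18.734 × (0.0825 + 0.0068 + 0.0006 + 0.0000 + 0.0000) ≈ 18.734 × 0.0899 ≈ 1.684 mcg/mL.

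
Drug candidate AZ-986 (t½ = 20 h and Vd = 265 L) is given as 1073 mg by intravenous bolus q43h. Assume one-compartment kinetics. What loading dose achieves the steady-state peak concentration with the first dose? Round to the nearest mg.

1385 mg

f = (1/2)^(43/20) ≈ 0.225313; accumulation ratio R = 1/(1−f) ≈ 1.29084.
Loading dose to hit Cmax,ss on first dose: D_load = D_maint·R ≈ 1073 × 1.29084 ≈ 1385.07 mg.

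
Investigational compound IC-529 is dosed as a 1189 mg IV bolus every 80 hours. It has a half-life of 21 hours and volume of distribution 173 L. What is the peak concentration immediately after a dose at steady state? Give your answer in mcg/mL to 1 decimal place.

7.4 mcg/mL

Over one 80-h interval, 80/21 ≈ 3.8095 half-lives elapse, leaving f ≈ 0.0713 of each dose.
Accumulation ratio R = 1/(1 − f) ≈ 1/0.9287 ≈ 1.0768.
Single-dose peak C₀ = D/Vd = 1189/173 ≈ 6.873 mcg/mL.
Steady-state peak Cmax,ss = C₀·R ≈ 6.873 × 1.0768 ≈ 7.401 mcg/mL.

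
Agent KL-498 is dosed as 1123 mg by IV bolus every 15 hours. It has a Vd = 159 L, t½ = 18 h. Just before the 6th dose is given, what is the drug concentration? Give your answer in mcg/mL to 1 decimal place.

f = (1/2)^(τ/t½) = (1/2)^(15/18) ≈ 0.5612.
C₀ = D/Vd = 1123/159 ≈ 7.063 mcg/mL.
Before the 6th dose, 5 doses have been given. Superposition: Cmin = C₀·(f + f² + … + f^5).
≈ 7.063 × (0.5612 + 0.3149 + 0.1767 + 0.0992 + 0.0557) ≈ 7.063 × 1.2077 ≈ 8.530 mcg/mL.

8.5 mcg/mL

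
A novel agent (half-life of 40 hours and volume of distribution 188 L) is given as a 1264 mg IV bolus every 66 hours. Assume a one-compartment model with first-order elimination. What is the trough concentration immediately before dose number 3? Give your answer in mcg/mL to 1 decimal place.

2.8 mcg/mL

f = (1/2)^(τ/t½) = (1/2)^(66/40) ≈ 0.3186.
C₀ = D/Vd = 1264/188 ≈ 6.723 mcg/mL.
Before the 3rd dose, 2 doses have been given. Superposition: Cmin = C₀·(f + f²).
≈ 6.723 × (0.3186 + 0.1015) ≈ 6.723 × 0.4201 ≈ 2.824 mcg/mL.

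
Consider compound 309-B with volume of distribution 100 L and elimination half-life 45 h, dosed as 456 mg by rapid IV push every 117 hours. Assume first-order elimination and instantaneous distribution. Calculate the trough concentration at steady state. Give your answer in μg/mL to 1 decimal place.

0.9 μg/mL

τ/t½ = 117/45 ≈ 2.6, so fraction remaining f = (1/2)^(117/45) ≈ 0.1649.
Single-dose peak C₀ = D/Vd = 456/100 ≈ 4.560 μg/mL.
Steady-state trough Cmin,ss = C₀·f/(1−f) ≈ 4.560 × 0.1649/0.8351 ≈ 0.900 μg/mL.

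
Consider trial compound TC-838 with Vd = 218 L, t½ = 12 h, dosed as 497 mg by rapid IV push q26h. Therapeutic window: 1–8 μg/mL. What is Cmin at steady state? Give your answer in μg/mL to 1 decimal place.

k = ln2/t½ = ln2/12 ≈ 0.057762 h⁻¹; fraction remaining f = e^(−kτ) = e^(−0.057762×26) ≈ 0.2227.
Single-dose peak C₀ = D/Vd = 497/218 ≈ 2.280 μg/mL.
Steady-state trough Cmin,ss = C₀·f/(1−f) ≈ 2.280 × 0.2227/0.7773 ≈ 0.653 μg/mL.
Trough 0.7 μg/mL vs MEC 1 μg/mL: subtherapeutic.

0.7 μg/mL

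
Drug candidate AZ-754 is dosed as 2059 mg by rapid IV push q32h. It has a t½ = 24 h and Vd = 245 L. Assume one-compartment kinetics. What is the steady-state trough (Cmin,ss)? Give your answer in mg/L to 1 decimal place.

5.5 mg/L

τ/t½ = 32/24 ≈ 1.3333, so fraction remaining f = (1/2)^(32/24) ≈ 0.3969.
At steady state, accumulation factor R = 1/(1 − e^(−kτ)) ≈ 1.6581.
Each bolus raises the concentration by D/Vd = 2059/245 ≈ 8.404 mg/L.
Steady-state peak Cmax,ss = C₀·R ≈ 8.404 × 1.6581 ≈ 13.935 mg/L.
One interval later, Cmin,ss = Cmax,ss·e^(−kτ) ≈ 13.935 × 0.3969 ≈ 5.531 mg/L.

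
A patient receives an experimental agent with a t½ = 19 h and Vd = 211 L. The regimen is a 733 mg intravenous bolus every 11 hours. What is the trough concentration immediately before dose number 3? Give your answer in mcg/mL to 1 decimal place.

3.9 mcg/mL

f = (1/2)^(τ/t½) = (1/2)^(11/19) ≈ 0.6695.
C₀ = D/Vd = 733/211 ≈ 3.474 mcg/mL.
Before the 3rd dose, 2 doses have been given. Superposition: Cmin = C₀·(f + f²).
≈ 3.474 × (0.6695 + 0.4482) ≈ 3.474 × 1.1177 ≈ 3.883 mcg/mL.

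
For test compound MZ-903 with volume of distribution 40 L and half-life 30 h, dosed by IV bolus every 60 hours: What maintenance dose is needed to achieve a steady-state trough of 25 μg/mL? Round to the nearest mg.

τ/t½ = 60/30 ≈ 2, so f = (1/2)^(60/30) ≈ 0.250000.
Cmin,ss = (D/Vd)·f/(1−f), so D = Cmin,ss·Vd·(1−f)/f.
D = 25 × 40 × (1−f)/f ≈ 25 × 40 × 3.00000 ≈ 3000.00 mg.

3000 mg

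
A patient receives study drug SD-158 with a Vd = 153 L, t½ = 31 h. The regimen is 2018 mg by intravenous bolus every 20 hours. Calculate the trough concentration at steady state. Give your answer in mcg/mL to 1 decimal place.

23.4 mcg/mL

k = ln2/t½ = ln2/31 ≈ 0.022360 h⁻¹; fraction remaining f = e^(−kτ) = e^(−0.022360×20) ≈ 0.6394.
At steady state, accumulation factor R = 1/(1 − e^(−kτ)) ≈ 2.7732.
Single-dose peak C₀ = D/Vd = 2018/153 ≈ 13.190 mcg/mL.
Steady-state peak Cmax,ss = C₀·R ≈ 13.190 × 2.7732 ≈ 36.579 mcg/mL.
One interval later, Cmin,ss = Cmax,ss·e^(−kτ) ≈ 36.579 × 0.6394 ≈ 23.389 mcg/mL.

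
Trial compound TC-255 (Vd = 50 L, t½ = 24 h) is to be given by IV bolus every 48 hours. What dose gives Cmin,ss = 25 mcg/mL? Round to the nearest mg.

τ/t½ = 48/24 ≈ 2, so f = (1/2)^(48/24) ≈ 0.250000.
Cmin,ss = (D/Vd)·f/(1−f), so D = Cmin,ss·Vd·(1−f)/f.
D = 25 × 50 × (1−f)/f ≈ 25 × 50 × 3.00000 ≈ 3750.00 mg.

3750 mg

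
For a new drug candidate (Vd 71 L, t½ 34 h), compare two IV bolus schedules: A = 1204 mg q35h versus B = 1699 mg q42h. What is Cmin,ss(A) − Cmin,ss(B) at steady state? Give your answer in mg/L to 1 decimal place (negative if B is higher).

Regimen A: f = (1/2)^(35/34) ≈ 0.4899; Cmin,ss = (1204/71)·f/(1−f) ≈ 16.286 mg/L.
Regimen B: f = (1/2)^(42/34) ≈ 0.4248; Cmin,ss = (1699/71)·f/(1−f) ≈ 17.673 mg/L.
Difference ≈ 16.286 − 17.673 ≈ -1.387 mg/L.

-1.4 mg/L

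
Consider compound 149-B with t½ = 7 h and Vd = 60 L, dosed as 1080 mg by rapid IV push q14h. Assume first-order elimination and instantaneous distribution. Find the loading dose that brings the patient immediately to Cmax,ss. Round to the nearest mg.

f = (1/2)^(14/7) ≈ 0.250000; accumulation ratio R = 1/(1−f) ≈ 1.33333.
Loading dose to hit Cmax,ss on first dose: D_load = D_maint·R ≈ 1080 × 1.33333 ≈ 1440.00 mg.

1440 mg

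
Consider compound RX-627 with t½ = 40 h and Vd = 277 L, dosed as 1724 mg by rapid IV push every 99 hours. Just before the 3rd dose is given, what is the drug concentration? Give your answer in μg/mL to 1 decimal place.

1.3 μg/mL

f = (1/2)^(τ/t½) = (1/2)^(99/40) ≈ 0.1799.
C₀ = D/Vd = 1724/277 ≈ 6.224 μg/mL.
Before the 3rd dose, 2 doses have been given. Superposition: Cmin = C₀·(f + f²).
≈ 6.224 × (0.1799 + 0.0324) ≈ 6.224 × 0.2123 ≈ 1.321 μg/mL.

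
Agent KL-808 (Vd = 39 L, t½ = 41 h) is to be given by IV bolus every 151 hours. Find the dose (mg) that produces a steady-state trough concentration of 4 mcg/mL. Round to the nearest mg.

τ/t½ = 151/41 ≈ 3.6829, so f = (1/2)^(151/41) ≈ 0.077863.
Cmin,ss = (D/Vd)·f/(1−f), so D = Cmin,ss·Vd·(1−f)/f.
D = 4 × 39 × (1−f)/f ≈ 4 × 39 × 11.84307 ≈ 1847.52 mg.

1848 mg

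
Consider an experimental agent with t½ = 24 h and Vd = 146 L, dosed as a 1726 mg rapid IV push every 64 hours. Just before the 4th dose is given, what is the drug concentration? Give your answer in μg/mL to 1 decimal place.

2.2 μg/mL

f = (1/2)^(τ/t½) = (1/2)^(64/24) ≈ 0.1575.
C₀ = D/Vd = 1726/146 ≈ 11.822 μg/mL.
Before the 4th dose, 3 doses have been given. Superposition: Cmin = C₀·(f + f² + … + f^3).
≈ 11.822 × (0.1575 + 0.0248 + 0.0039) ≈ 11.822 × 0.1862 ≈ 2.201 μg/mL.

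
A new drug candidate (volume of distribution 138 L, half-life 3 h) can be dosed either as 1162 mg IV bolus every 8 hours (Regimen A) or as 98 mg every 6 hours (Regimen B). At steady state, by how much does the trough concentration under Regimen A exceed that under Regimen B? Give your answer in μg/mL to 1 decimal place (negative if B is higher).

Regimen A: f = (1/2)^(8/3) ≈ 0.1575; Cmin,ss = (1162/138)·f/(1−f) ≈ 1.574 μg/mL.
Regimen B: f = (1/2)^(6/3) ≈ 0.2500; Cmin,ss = (98/138)·f/(1−f) ≈ 0.237 μg/mL.
Difference ≈ 1.574 − 0.237 ≈ 1.337 μg/mL.

1.3 μg/mL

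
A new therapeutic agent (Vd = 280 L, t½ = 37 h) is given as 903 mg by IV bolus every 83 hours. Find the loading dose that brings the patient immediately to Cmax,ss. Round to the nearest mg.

1145 mg

f = (1/2)^(83/37) ≈ 0.211211; accumulation ratio R = 1/(1−f) ≈ 1.26777.
Loading dose to hit Cmax,ss on first dose: D_load = D_maint·R ≈ 903 × 1.26777 ≈ 1144.80 mg.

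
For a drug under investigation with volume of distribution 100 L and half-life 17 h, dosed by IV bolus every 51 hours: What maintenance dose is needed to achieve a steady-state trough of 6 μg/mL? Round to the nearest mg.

τ/t½ = 51/17 ≈ 3, so f = (1/2)^(51/17) ≈ 0.125000.
Cmin,ss = (D/Vd)·f/(1−f), so D = Cmin,ss·Vd·(1−f)/f.
D = 6 × 100 × (1−f)/f ≈ 6 × 100 × 7.00000 ≈ 4200.00 mg.

4200 mg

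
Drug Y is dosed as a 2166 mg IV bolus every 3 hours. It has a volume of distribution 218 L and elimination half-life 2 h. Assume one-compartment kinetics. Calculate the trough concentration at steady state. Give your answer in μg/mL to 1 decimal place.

5.4 μg/mL

τ/t½ = 3/2 ≈ 1.5, so fraction remaining f = (1/2)^(3/2) ≈ 0.3536.
Single-dose peak C₀ = D/Vd = 2166/218 ≈ 9.936 μg/mL.
Steady-state trough Cmin,ss = C₀·f/(1−f) ≈ 9.936 × 0.3536/0.6464 ≈ 5.435 μg/mL.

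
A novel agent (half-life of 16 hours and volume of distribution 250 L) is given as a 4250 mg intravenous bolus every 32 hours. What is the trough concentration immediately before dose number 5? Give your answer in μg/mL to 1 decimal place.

f = (1/2)^(τ/t½) = (1/2)^(32/16) ≈ 0.2500.
C₀ = D/Vd = 4250/250 ≈ 17.000 μg/mL.
Before the 5th dose, 4 doses have been given. Superposition: Cmin = C₀·(f + f² + … + f^4).
≈ 17.000 × (0.2500 + 0.0625 + 0.0156 + 0.0039) ≈ 17.000 × 0.3320 ≈ 5.644 μg/mL.

5.6 μg/mL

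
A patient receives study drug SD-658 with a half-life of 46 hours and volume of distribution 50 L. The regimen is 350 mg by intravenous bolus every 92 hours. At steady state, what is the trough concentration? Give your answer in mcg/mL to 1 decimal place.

2.3 mcg/mL

The dosing interval is 2 half-lives, so f = 2^(−2) = 0.25.
Accumulation ratio R = 1/(1 − f) = 1/0.75 = 4/3.
Single-dose peak C₀ = D/Vd = 350/50 = 7 mcg/mL.
Steady-state peak Cmax,ss = C₀·R = 7 × 4/3 ≈ 9.333 mcg/mL.
Steady-state trough Cmin,ss = Cmax,ss·f ≈ 9.333 × 0.25 ≈ 2.333 mcg/mL.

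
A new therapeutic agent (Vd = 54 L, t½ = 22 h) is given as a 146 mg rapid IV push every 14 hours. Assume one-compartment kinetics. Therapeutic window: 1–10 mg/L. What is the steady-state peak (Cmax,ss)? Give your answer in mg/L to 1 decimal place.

7.6 mg/L

k = ln2/t½ = ln2/22 ≈ 0.031507 h⁻¹; fraction remaining f = e^(−kτ) = e^(−0.031507×14) ≈ 0.6433.
At steady state, accumulation factor R = 1/(1 − e^(−kτ)) ≈ 2.8035.
Single-dose peak C₀ = D/Vd = 146/54 ≈ 2.704 mg/L.
Steady-state peak Cmax,ss = C₀·R ≈ 2.704 × 2.8035 ≈ 7.581 mg/L.
Peak 7.6 mg/L vs MTC 10 mg/L: below toxic threshold.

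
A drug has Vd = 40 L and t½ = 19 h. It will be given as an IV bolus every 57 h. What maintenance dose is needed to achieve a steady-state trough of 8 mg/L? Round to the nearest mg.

τ/t½ = 57/19 ≈ 3, so f = (1/2)^(57/19) ≈ 0.125000.
Cmin,ss = (D/Vd)·f/(1−f), so D = Cmin,ss·Vd·(1−f)/f.
D = 8 × 40 × (1−f)/f ≈ 8 × 40 × 7.00000 ≈ 2240.00 mg.

2240 mg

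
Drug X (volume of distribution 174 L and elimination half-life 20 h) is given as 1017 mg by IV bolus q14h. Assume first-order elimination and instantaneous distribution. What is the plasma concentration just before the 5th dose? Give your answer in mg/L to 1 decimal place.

f = (1/2)^(τ/t½) = (1/2)^(14/20) ≈ 0.6156.
C₀ = D/Vd = 1017/174 ≈ 5.845 mg/L.
Before the 5th dose, 4 doses have been given. Superposition: Cmin = C₀·(f + f² + … + f^4).
≈ 5.845 × (0.6156 + 0.3790 + 0.2333 + 0.1436) ≈ 5.845 × 1.3715 ≈ 8.016 mg/L.

8.0 mg/L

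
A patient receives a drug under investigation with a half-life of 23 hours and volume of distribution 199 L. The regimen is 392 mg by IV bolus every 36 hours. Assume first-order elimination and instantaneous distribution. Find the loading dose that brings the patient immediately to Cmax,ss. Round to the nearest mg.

592 mg

f = (1/2)^(36/23) ≈ 0.337927; accumulation ratio R = 1/(1−f) ≈ 1.51041.
Loading dose to hit Cmax,ss on first dose: D_load = D_maint·R ≈ 392 × 1.51041 ≈ 592.08 mg.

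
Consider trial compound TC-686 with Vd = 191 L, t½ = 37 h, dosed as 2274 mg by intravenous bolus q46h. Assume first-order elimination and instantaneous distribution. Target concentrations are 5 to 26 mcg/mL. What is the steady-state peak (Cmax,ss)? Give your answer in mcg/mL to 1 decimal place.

Over one 46-h interval, 46/37 ≈ 1.2432 half-lives elapse, leaving f ≈ 0.4224 of each dose.
Accumulation ratio R = 1/(1 − f) ≈ 1/0.5776 ≈ 1.7313.
Single-dose peak C₀ = D/Vd = 2274/191 ≈ 11.906 mcg/mL.
Steady-state peak Cmax,ss = C₀·R ≈ 11.906 × 1.7313 ≈ 20.613 mcg/mL.
Peak 20.6 mcg/mL vs MTC 26 mcg/mL: below toxic threshold.

20.6 mcg/mL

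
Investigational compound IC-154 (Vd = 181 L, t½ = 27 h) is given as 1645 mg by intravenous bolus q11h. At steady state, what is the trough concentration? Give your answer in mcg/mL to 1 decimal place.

27.9 mcg/mL

k = ln2/t½ = ln2/27 ≈ 0.025672 h⁻¹; fraction remaining f = e^(−kτ) = e^(−0.025672×11) ≈ 0.7540.
At steady state, accumulation factor R = 1/(1 − e^(−kτ)) ≈ 4.0650.
Single-dose peak C₀ = D/Vd = 1645/181 ≈ 9.088 mcg/mL.
Cmax,ss = C₀/(1 − f) ≈ 9.088/0.2460 ≈ 36.943 mcg/mL.
One interval later, Cmin,ss = Cmax,ss·e^(−kτ) ≈ 36.943 × 0.7540 ≈ 27.855 mcg/mL.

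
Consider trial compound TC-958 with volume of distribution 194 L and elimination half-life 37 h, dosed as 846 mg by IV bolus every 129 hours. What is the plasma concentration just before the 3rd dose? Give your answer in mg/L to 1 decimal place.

f = (1/2)^(τ/t½) = (1/2)^(129/37) ≈ 0.0892.
C₀ = D/Vd = 846/194 ≈ 4.361 mg/L.
Before the 3rd dose, 2 doses have been given. Superposition: Cmin = C₀·(f + f²).
≈ 4.361 × (0.0892 + 0.0080) ≈ 4.361 × 0.0972 ≈ 0.424 mg/L.

0.4 mg/L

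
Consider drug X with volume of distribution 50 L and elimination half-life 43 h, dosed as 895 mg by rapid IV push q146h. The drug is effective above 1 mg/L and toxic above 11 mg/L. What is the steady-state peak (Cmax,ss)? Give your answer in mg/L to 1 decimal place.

19.8 mg/L

k = ln2/t½ = ln2/43 ≈ 0.016120 h⁻¹; fraction remaining f = e^(−kτ) = e^(−0.016120×146) ≈ 0.0950.
Accumulation ratio R = 1/(1 − f) ≈ 1/0.9050 ≈ 1.1050.
Each bolus raises the concentration by D/Vd = 895/50 ≈ 17.900 mg/L.
Cmax,ss = C₀/(1 − f) ≈ 17.900/0.9050 ≈ 19.779 mg/L.
Peak 19.8 mg/L vs MTC 11 mg/L: exceeds toxic threshold.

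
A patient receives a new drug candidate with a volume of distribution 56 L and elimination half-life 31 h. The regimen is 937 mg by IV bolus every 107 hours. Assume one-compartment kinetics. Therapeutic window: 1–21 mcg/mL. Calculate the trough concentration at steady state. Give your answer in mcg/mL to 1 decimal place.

1.7 mcg/mL

k = ln2/t½ = ln2/31 ≈ 0.022360 h⁻¹; fraction remaining f = e^(−kτ) = e^(−0.022360×107) ≈ 0.0914.
Single-dose peak C₀ = D/Vd = 937/56 ≈ 16.732 mcg/mL.
Steady-state trough Cmin,ss = C₀·f/(1−f) ≈ 16.732 × 0.0914/0.9086 ≈ 1.683 mcg/mL.
Trough 1.7 mcg/mL vs MEC 1 mcg/mL: adequate.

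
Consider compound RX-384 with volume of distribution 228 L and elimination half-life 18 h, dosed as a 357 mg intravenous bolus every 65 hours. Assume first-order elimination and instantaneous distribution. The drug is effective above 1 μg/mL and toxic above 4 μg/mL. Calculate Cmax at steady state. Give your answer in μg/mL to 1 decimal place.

1.7 μg/mL

Over one 65-h interval, 65/18 ≈ 3.6111 half-lives elapse, leaving f ≈ 0.0818 of each dose.
At steady state, accumulation factor R = 1/(1 − e^(−kτ)) ≈ 1.0891.
Each bolus raises the concentration by D/Vd = 357/228 ≈ 1.566 μg/mL.
Steady-state peak Cmax,ss = C₀·R ≈ 1.566 × 1.0891 ≈ 1.706 μg/mL.
Peak 1.7 μg/mL vs MTC 4 μg/mL: below toxic threshold.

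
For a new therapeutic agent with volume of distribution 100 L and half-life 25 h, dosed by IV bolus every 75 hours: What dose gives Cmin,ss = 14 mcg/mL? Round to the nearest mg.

τ/t½ = 75/25 ≈ 3, so f = (1/2)^(75/25) ≈ 0.125000.
Cmin,ss = (D/Vd)·f/(1−f), so D = Cmin,ss·Vd·(1−f)/f.
D = 14 × 100 × (1−f)/f ≈ 14 × 100 × 7.00000 ≈ 9800.00 mg.

9800 mg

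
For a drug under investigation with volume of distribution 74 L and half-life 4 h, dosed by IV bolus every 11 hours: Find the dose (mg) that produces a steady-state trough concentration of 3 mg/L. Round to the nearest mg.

1271 mg

τ/t½ = 11/4 ≈ 2.75, so f = (1/2)^(11/4) ≈ 0.148651.
Cmin,ss = (D/Vd)·f/(1−f), so D = Cmin,ss·Vd·(1−f)/f.
D = 3 × 74 × (1−f)/f ≈ 3 × 74 × 5.72717 ≈ 1271.43 mg.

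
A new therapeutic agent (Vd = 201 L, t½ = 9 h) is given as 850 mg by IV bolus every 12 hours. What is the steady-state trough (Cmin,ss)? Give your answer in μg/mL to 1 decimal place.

2.8 μg/mL

k = ln2/t½ = ln2/9 ≈ 0.077016 h⁻¹; fraction remaining f = e^(−kτ) = e^(−0.077016×12) ≈ 0.3969.
Single-dose peak C₀ = D/Vd = 850/201 ≈ 4.229 μg/mL.
Steady-state trough Cmin,ss = C₀·f/(1−f) ≈ 4.229 × 0.3969/0.6031 ≈ 2.783 μg/mL.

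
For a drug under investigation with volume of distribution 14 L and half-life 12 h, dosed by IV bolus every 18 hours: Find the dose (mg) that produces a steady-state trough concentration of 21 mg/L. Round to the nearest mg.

538 mg

τ/t½ = 18/12 ≈ 1.5, so f = (1/2)^(18/12) ≈ 0.353553.
Cmin,ss = (D/Vd)·f/(1−f), so D = Cmin,ss·Vd·(1−f)/f.
D = 21 × 14 × (1−f)/f ≈ 21 × 14 × 1.82843 ≈ 537.56 mg.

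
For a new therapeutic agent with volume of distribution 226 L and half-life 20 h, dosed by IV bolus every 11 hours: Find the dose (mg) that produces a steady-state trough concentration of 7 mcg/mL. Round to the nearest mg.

τ/t½ = 11/20 ≈ 0.55, so f = (1/2)^(11/20) ≈ 0.683020.
Cmin,ss = (D/Vd)·f/(1−f), so D = Cmin,ss·Vd·(1−f)/f.
D = 7 × 226 × (1−f)/f ≈ 7 × 226 × 0.46409 ≈ 734.19 mg.

734 mg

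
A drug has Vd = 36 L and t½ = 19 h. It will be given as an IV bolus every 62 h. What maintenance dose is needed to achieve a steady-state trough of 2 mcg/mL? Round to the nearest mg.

τ/t½ = 62/19 ≈ 3.2632, so f = (1/2)^(62/19) ≈ 0.104158.
Cmin,ss = (D/Vd)·f/(1−f), so D = Cmin,ss·Vd·(1−f)/f.
D = 2 × 36 × (1−f)/f ≈ 2 × 36 × 8.60080 ≈ 619.26 mg.

619 mg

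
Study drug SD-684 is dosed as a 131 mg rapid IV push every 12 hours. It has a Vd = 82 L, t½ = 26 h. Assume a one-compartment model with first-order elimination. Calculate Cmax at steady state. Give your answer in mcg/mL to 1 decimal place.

k = ln2/t½ = ln2/26 ≈ 0.026660 h⁻¹; fraction remaining f = e^(−kτ) = e^(−0.026660×12) ≈ 0.7262.
At steady state, accumulation factor R = 1/(1 − e^(−kτ)) ≈ 3.6523.
Single-dose peak C₀ = D/Vd = 131/82 ≈ 1.598 mcg/mL.
Cmax,ss = C₀/(1 − f) ≈ 1.598/0.2738 ≈ 5.836 mcg/mL.

5.8 mcg/mL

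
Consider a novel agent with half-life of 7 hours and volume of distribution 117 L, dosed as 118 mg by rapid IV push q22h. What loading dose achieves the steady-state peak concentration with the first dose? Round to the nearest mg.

f = (1/2)^(22/7) ≈ 0.113215; accumulation ratio R = 1/(1−f) ≈ 1.12767.
Loading dose to hit Cmax,ss on first dose: D_load = D_maint·R ≈ 118 × 1.12767 ≈ 133.07 mg.

133 mg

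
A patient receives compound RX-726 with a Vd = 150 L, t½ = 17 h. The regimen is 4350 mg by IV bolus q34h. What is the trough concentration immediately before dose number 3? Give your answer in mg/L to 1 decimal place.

9.1 mg/L

f = (1/2)^(τ/t½) = (1/2)^(34/17) ≈ 0.2500.
C₀ = D/Vd = 4350/150 ≈ 29.000 mg/L.
Before the 3rd dose, 2 doses have been given. Superposition: Cmin = C₀·(f + f²).
≈ 29.000 × (0.2500 + 0.0625) ≈ 29.000 × 0.3125 ≈ 9.062 mg/L.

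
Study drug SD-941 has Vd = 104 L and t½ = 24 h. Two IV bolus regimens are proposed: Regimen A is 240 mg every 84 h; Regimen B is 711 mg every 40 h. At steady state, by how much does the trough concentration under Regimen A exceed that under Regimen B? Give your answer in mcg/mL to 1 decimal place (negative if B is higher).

Regimen A: f = (1/2)^(84/24) ≈ 0.0884; Cmin,ss = (240/104)·f/(1−f) ≈ 0.224 mcg/mL.
Regimen B: f = (1/2)^(40/24) ≈ 0.3150; Cmin,ss = (711/104)·f/(1−f) ≈ 3.144 mcg/mL.
Difference ≈ 0.224 − 3.144 ≈ -2.920 mcg/mL.

-2.9 mcg/mL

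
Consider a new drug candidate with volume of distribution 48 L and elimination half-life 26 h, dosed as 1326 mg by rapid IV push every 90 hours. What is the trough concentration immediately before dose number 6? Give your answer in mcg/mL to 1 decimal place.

f = (1/2)^(τ/t½) = (1/2)^(90/26) ≈ 0.0908.
C₀ = D/Vd = 1326/48 ≈ 27.625 mcg/mL.
Before the 6th dose, 5 doses have been given. Superposition: Cmin = C₀·(f + f² + … + f^5).
≈ 27.625 × (0.0908 + 0.0082 + 0.0007 + 0.0001 + 0.0000) ≈ 27.625 × 0.0998 ≈ 2.757 mcg/mL.

2.8 mcg/mL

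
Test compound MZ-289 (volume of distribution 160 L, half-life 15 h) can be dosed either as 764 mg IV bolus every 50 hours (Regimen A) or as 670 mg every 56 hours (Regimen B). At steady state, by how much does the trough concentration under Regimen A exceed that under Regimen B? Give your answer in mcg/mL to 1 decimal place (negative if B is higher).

0.2 mcg/mL

Regimen A: f = (1/2)^(50/15) ≈ 0.0992; Cmin,ss = (764/160)·f/(1−f) ≈ 0.526 mcg/mL.
Regimen B: f = (1/2)^(56/15) ≈ 0.0752; Cmin,ss = (670/160)·f/(1−f) ≈ 0.341 mcg/mL.
Difference ≈ 0.526 − 0.341 ≈ 0.185 mcg/mL.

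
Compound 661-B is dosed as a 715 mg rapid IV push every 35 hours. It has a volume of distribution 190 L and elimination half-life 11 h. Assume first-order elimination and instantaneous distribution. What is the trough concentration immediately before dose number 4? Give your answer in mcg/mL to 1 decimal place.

f = (1/2)^(τ/t½) = (1/2)^(35/11) ≈ 0.1102.
C₀ = D/Vd = 715/190 ≈ 3.763 mcg/mL.
Before the 4th dose, 3 doses have been given. Superposition: Cmin = C₀·(f + f² + … + f^3).
≈ 3.763 × (0.1102 + 0.0121 + 0.0013) ≈ 3.763 × 0.1236 ≈ 0.465 mcg/mL.

0.5 mcg/mL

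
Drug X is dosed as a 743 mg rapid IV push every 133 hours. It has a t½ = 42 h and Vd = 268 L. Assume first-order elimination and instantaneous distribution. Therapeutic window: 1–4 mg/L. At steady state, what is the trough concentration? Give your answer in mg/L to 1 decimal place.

τ/t½ = 133/42 ≈ 3.1667, so fraction remaining f = (1/2)^(133/42) ≈ 0.1114.
At steady state, accumulation factor R = 1/(1 − e^(−kτ)) ≈ 1.1254.
Single-dose peak C₀ = D/Vd = 743/268 ≈ 2.772 mg/L.
Cmax,ss = C₀/(1 − f) ≈ 2.772/0.8886 ≈ 3.120 mg/L.
One interval later, Cmin,ss = Cmax,ss·e^(−kτ) ≈ 3.120 × 0.1114 ≈ 0.348 mg/L.
Trough 0.3 mg/L vs MEC 1 mg/L: subtherapeutic.

0.3 mg/L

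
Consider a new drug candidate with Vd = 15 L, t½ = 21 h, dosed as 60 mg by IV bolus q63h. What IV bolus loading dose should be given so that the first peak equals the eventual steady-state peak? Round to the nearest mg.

f = (1/2)^(63/21) ≈ 0.125000; accumulation ratio R = 1/(1−f) ≈ 1.14286.
Loading dose to hit Cmax,ss on first dose: D_load = D_maint·R ≈ 60 × 1.14286 ≈ 68.57 mg.

69 mg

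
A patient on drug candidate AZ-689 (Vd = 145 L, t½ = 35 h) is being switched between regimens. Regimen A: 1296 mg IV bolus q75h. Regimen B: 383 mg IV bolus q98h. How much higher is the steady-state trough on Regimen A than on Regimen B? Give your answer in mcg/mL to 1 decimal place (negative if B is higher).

Regimen A: f = (1/2)^(75/35) ≈ 0.2264; Cmin,ss = (1296/145)·f/(1−f) ≈ 2.616 mcg/mL.
Regimen B: f = (1/2)^(98/35) ≈ 0.1436; Cmin,ss = (383/145)·f/(1−f) ≈ 0.443 mcg/mL.
Difference ≈ 2.616 − 0.443 ≈ 2.173 mcg/mL.

2.2 mcg/mL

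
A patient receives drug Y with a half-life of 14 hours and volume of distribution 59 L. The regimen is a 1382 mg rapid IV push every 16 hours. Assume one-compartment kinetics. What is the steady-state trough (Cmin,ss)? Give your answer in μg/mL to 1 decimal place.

k = ln2/t½ = ln2/14 ≈ 0.049511 h⁻¹; fraction remaining f = e^(−kτ) = e^(−0.049511×16) ≈ 0.4529.
Accumulation ratio R = 1/(1 − f) ≈ 1/0.5471 ≈ 1.8278.
Single-dose peak C₀ = D/Vd = 1382/59 ≈ 23.424 μg/mL.
Steady-state peak Cmax,ss = C₀·R ≈ 23.424 × 1.8278 ≈ 42.814 μg/mL.
One interval later, Cmin,ss = Cmax,ss·e^(−kτ) ≈ 42.814 × 0.4529 ≈ 19.390 μg/mL.

19.4 μg/mL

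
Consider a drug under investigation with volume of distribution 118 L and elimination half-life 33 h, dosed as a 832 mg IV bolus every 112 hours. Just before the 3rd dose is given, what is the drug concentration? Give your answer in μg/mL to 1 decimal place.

0.7 μg/mL

f = (1/2)^(τ/t½) = (1/2)^(112/33) ≈ 0.0951.
C₀ = D/Vd = 832/118 ≈ 7.051 μg/mL.
Before the 3rd dose, 2 doses have been given. Superposition: Cmin = C₀·(f + f²).
≈ 7.051 × (0.0951 + 0.0090) ≈ 7.051 × 0.1041 ≈ 0.734 μg/mL.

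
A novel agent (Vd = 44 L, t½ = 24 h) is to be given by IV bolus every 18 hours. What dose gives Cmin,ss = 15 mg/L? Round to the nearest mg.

450 mg

τ/t½ = 18/24 ≈ 0.75, so f = (1/2)^(18/24) ≈ 0.594604.
Cmin,ss = (D/Vd)·f/(1−f), so D = Cmin,ss·Vd·(1−f)/f.
D = 15 × 44 × (1−f)/f ≈ 15 × 44 × 0.68179 ≈ 449.98 mg.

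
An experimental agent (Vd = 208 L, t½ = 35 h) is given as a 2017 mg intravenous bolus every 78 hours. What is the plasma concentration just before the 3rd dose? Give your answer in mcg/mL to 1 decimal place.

f = (1/2)^(τ/t½) = (1/2)^(78/35) ≈ 0.2134.
C₀ = D/Vd = 2017/208 ≈ 9.697 mcg/mL.
Before the 3rd dose, 2 doses have been given. Superposition: Cmin = C₀·(f + f²).
≈ 9.697 × (0.2134 + 0.0455) ≈ 9.697 × 0.2589 ≈ 2.511 mcg/mL.

2.5 mcg/mL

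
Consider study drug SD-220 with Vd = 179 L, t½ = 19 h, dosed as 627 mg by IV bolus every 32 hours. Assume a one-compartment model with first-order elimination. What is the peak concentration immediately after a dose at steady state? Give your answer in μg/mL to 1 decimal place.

k = ln2/t½ = ln2/19 ≈ 0.036481 h⁻¹; fraction remaining f = e^(−kτ) = e^(−0.036481×32) ≈ 0.3112.
Accumulation ratio R = 1/(1 − f) ≈ 1/0.6888 ≈ 1.4518.
Single-dose peak C₀ = D/Vd = 627/179 ≈ 3.503 μg/mL.
Steady-state peak Cmax,ss = C₀·R ≈ 3.503 × 1.4518 ≈ 5.086 μg/mL.

5.1 μg/mL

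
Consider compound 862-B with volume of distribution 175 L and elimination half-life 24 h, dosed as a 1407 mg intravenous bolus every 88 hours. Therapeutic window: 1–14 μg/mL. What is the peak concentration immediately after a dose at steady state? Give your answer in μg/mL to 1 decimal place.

k = ln2/t½ = ln2/24 ≈ 0.028881 h⁻¹; fraction remaining f = e^(−kτ) = e^(−0.028881×88) ≈ 0.0787.
Accumulation ratio R = 1/(1 − f) ≈ 1/0.9213 ≈ 1.0854.
Single-dose peak C₀ = D/Vd = 1407/175 ≈ 8.040 μg/mL.
Steady-state peak Cmax,ss = C₀·R ≈ 8.040 × 1.0854 ≈ 8.727 μg/mL.
Peak 8.7 μg/mL vs MTC 14 μg/mL: below toxic threshold.

8.7 μg/mL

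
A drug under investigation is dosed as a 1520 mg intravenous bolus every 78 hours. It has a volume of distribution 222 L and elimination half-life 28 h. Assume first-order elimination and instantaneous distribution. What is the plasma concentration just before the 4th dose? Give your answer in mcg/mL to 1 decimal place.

1.2 mcg/mL

f = (1/2)^(τ/t½) = (1/2)^(78/28) ≈ 0.1450.
C₀ = D/Vd = 1520/222 ≈ 6.847 mcg/mL.
Before the 4th dose, 3 doses have been given. Superposition: Cmin = C₀·(f + f² + … + f^3).
≈ 6.847 × (0.1450 + 0.0210 + 0.0030) ≈ 6.847 × 0.1690 ≈ 1.157 mcg/mL.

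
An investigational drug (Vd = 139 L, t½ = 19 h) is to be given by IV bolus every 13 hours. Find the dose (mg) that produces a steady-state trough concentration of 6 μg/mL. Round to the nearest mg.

τ/t½ = 13/19 ≈ 0.68421, so f = (1/2)^(13/19) ≈ 0.622346.
Cmin,ss = (D/Vd)·f/(1−f), so D = Cmin,ss·Vd·(1−f)/f.
D = 6 × 139 × (1−f)/f ≈ 6 × 139 × 0.60682 ≈ 506.09 mg.

506 mg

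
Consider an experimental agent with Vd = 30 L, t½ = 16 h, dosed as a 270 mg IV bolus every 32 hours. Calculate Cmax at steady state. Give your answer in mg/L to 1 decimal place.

12.0 mg/L

The dosing interval is 2 half-lives, so f = 2^(−2) = 0.25.
At steady state, R = 1/(1 − 0.25) = 4/3.
Single-dose peak C₀ = D/Vd = 270/30 = 9 mg/L.
Steady-state peak Cmax,ss = C₀·R = 9 × 4/3 ≈ 12.000 mg/L.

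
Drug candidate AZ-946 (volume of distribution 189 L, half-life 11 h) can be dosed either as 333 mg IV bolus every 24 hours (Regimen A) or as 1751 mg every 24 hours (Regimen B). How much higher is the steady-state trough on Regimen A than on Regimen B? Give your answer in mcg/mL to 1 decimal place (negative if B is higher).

Regimen A: f = (1/2)^(24/11) ≈ 0.2204; Cmin,ss = (333/189)·f/(1−f) ≈ 0.498 mcg/mL.
Regimen B: f = (1/2)^(24/11) ≈ 0.2204; Cmin,ss = (1751/189)·f/(1−f) ≈ 2.619 mcg/mL.
Difference ≈ 0.498 − 2.619 ≈ -2.121 mcg/mL.

-2.1 mcg/mL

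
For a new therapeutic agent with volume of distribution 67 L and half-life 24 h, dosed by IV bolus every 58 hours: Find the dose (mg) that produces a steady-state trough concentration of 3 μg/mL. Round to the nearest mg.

τ/t½ = 58/24 ≈ 2.4167, so f = (1/2)^(58/24) ≈ 0.187288.
Cmin,ss = (D/Vd)·f/(1−f), so D = Cmin,ss·Vd·(1−f)/f.
D = 3 × 67 × (1−f)/f ≈ 3 × 67 × 4.33937 ≈ 872.21 mg.

872 mg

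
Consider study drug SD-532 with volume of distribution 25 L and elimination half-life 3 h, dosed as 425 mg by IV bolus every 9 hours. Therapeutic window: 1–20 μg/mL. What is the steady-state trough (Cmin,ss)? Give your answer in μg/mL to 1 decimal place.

τ = 9 h = 3 half-lives, so f = (1/2)^3 = 0.125.
At steady state, R = 1/(1 − 0.125) = 8/7.
Single-dose peak C₀ = D/Vd = 425/25 = 17 μg/mL.
Steady-state peak Cmax,ss = C₀·R = 17 × 8/7 ≈ 19.429 μg/mL.
Steady-state trough Cmin,ss = Cmax,ss·f ≈ 19.429 × 0.125 ≈ 2.429 μg/mL.
Trough 2.4 μg/mL vs MEC 1 μg/mL: adequate.

2.4 μg/mL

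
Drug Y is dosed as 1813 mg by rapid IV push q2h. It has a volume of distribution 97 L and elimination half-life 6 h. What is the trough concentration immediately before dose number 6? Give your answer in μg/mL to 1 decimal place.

49.3 μg/mL

f = (1/2)^(τ/t½) = (1/2)^(2/6) ≈ 0.7937.
C₀ = D/Vd = 1813/97 ≈ 18.691 μg/mL.
Before the 6th dose, 5 doses have been given. Superposition: Cmin = C₀·(f + f² + … + f^5).
≈ 18.691 × (0.7937 + 0.6300 + 0.5000 + 0.3968 + 0.3150) ≈ 18.691 × 2.6355 ≈ 49.260 μg/mL.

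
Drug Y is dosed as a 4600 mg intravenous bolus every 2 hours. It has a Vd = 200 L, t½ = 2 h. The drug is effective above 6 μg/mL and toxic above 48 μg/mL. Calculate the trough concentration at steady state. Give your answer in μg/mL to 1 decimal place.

τ = 2 h = 1 half-life, so f = (1/2)^1 = 0.5.
At steady state, R = 1/(1 − 0.5) = 2/1.
Single-dose peak C₀ = D/Vd = 4600/200 = 23 μg/mL.
Steady-state peak Cmax,ss = C₀·R = 23 × 2/1 ≈ 46.000 μg/mL.
Steady-state trough Cmin,ss = Cmax,ss·f ≈ 46.000 × 0.5 ≈ 23.000 μg/mL.
Trough 23.0 μg/mL vs MEC 6 μg/mL: adequate.

23.0 μg/mL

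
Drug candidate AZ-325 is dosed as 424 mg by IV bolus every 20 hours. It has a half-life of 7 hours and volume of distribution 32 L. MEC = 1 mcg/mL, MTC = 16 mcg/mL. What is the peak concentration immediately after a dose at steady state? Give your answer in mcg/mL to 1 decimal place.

15.4 mcg/mL

Over one 20-h interval, 20/7 ≈ 2.8571 half-lives elapse, leaving f ≈ 0.1380 of each dose.
At steady state, accumulation factor R = 1/(1 − e^(−kτ)) ≈ 1.1601.
Single-dose peak C₀ = D/Vd = 424/32 ≈ 13.250 mcg/mL.
Steady-state peak Cmax,ss = C₀·R ≈ 13.250 × 1.1601 ≈ 15.371 mcg/mL.
Peak 15.4 mcg/mL vs MTC 16 mcg/mL: below toxic threshold.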